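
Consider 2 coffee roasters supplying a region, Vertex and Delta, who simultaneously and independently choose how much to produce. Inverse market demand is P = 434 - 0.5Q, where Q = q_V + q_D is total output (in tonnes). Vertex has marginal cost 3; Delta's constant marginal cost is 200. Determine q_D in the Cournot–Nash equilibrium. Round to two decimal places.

24.67

Vertex's profit: π_V = (434 - 0.5Q)q_V - (3q_V). Setting ∂π_V/∂q_V = 0: 431 - q_V - (1/2)(q_D) = 0.
Delta's first-order condition: 234 - q_D - (1/2)(q_V) = 0.
So q_V = (431 - (1/2)q_D) and q_D = (234 - (1/2)q_V).
Solving the pair: q_V = 1256/3, q_D = 74/3.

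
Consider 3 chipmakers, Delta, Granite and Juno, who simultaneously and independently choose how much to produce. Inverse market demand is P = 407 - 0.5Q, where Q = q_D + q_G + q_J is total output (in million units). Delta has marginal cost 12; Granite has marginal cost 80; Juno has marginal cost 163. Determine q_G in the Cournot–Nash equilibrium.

Delta's profit: π_D = (407 - 0.5Q)q_D - (12q_D). Setting ∂π_D/∂q_D = 0: 395 - q_D - (1/2)(q_G + q_J) = 0.
Granite's first-order condition: 327 - q_G - (1/2)(q_D + q_J) = 0.
Juno's profit: π_J = (407 - 0.5Q)q_J - (163q_J). Setting ∂π_J/∂q_J = 0: 244 - q_J - (1/2)(q_D + q_G) = 0.
Adding the 3 conditions: 966 − Q − Q = 0, i.e. Q = 483.
Back-substituting: q_D = (395 − 483/2)/(1/2) = 307, q_G = (327 − 483/2)/(1/2) = 171, q_J = (244 − 483/2)/(1/2) = 5.

171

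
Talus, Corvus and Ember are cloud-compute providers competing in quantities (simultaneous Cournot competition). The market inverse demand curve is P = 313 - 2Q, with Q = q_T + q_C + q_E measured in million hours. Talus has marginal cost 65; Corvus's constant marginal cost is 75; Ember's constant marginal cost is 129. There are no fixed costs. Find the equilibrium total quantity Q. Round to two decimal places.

83.75

Talus's profit: π_T = (313 - 2Q)q_T - (65q_T). Setting ∂π_T/∂q_T = 0: 248 - 4q_T - 2(q_C + q_E) = 0.
Corvus's first-order condition: 238 - 4q_C - 2(q_T + q_E) = 0.
Ember's profit: π_E = (313 - 2Q)q_E - (129q_E). Setting ∂π_E/∂q_E = 0: 184 - 4q_E - 2(q_T + q_C) = 0.
Adding the 3 first-order conditions: 670 − 8Q = 0, so Q = 335/4.
Back-substituting: q_T = (248 − 335/2)/2 = 161/4, q_C = (238 − 335/2)/2 = 141/4, q_E = (184 − 335/2)/2 = 33/4.
Total output Q = 161/4 + 141/4 + 33/4 = 335/4.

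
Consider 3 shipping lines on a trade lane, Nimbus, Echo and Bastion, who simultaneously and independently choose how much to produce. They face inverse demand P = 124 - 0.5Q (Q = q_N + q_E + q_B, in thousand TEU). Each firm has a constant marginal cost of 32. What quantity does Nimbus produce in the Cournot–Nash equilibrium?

46

Each firm earns π_i = (124 - 0.5Q)q_i - 32q_i.
First-order condition (treating rivals' output as given): 92 - q_i - (1/2)·Σ_{j≠i} q_j = 0.
By symmetry each firm produces the same amount; substituting Σ_{j≠i} q_j = 2q_i yields q_i = 92/2 = 46.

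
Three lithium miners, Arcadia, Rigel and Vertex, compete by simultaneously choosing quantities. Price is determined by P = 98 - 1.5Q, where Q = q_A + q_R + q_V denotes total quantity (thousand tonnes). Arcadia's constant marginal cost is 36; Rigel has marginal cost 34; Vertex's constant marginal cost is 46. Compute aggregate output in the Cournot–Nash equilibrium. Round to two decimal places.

Arcadia's profit: π_A = (98 - 1.5Q)q_A - (36q_A). Setting ∂π_A/∂q_A = 0: 62 - 3q_A - (3/2)(q_R + q_V) = 0.
Rigel's first-order condition: 64 - 3q_R - (3/2)(q_A + q_V) = 0.
Vertex's first-order condition: 52 - 3q_V - (3/2)(q_A + q_R) = 0.
Summing all 3 equations gives 178 − 6Q = 0, hence Q = 89/3.
Back-substituting: q_A = (62 − 89/2)/(3/2) = 35/3, q_R = (64 − 89/2)/(3/2) = 13, q_V = (52 − 89/2)/(3/2) = 5.
Total output Q = 35/3 + 13 + 5 = 89/3.

29.67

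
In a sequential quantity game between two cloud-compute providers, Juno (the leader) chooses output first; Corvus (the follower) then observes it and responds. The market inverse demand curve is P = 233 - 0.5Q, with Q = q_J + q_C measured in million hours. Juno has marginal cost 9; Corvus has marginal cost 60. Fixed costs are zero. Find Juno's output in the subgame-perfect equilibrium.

275

The follower Corvus best-responds to any q_J: π_C = (233 - 0.5Q)q_C - 60q_C.
Setting the follower's marginal profit to zero, 173 - (1/2)q_J - q_C = 0, i.e. q_C = (173 - (1/2)q_J).
The leader anticipates this reaction. Substituting into P = 233 - 0.5Q gives P = 293/2 - (1/4)q_J, so π_J = (293/2 - (1/4)q_J)q_J - 9q_J.
The leader's first-order condition 275/2 - (1/2)q_J = 0 yields q_J = 275.
Then q_C = (173 - (1/2)·275) = 71/2.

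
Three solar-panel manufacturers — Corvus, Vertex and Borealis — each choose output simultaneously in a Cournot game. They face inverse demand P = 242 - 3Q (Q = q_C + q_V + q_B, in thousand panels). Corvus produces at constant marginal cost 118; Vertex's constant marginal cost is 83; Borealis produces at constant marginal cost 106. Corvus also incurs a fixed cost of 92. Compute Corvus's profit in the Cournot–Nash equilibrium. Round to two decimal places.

31.52

Corvus's profit: π_C = (242 - 3Q)q_C - (118q_C). Setting ∂π_C/∂q_C = 0: 124 - 6q_C - 3(q_V + q_B) = 0.
Vertex's first-order condition: 159 - 6q_V - 3(q_C + q_B) = 0.
Borealis's first-order condition: 136 - 6q_B - 3(q_C + q_V) = 0.
Summing all 3 equations gives 419 − 12Q = 0, hence Q = 419/12.
Back-substituting: q_C = (124 − 419/4)/3 = 77/12, q_V = (159 − 419/4)/3 = 217/12, q_B = (136 − 419/4)/3 = 125/12.
Price P = 242 - 3·(419/12) = 549/4.
Corvus's profit: (549/4 - 118)·(77/12) - 92 = 1513/48.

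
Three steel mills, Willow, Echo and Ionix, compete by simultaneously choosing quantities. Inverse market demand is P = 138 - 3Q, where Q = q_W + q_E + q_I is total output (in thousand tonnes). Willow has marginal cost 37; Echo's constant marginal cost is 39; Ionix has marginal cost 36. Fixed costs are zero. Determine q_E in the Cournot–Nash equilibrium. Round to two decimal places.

Willow's profit: π_W = (138 - 3Q)q_W - (37q_W). Setting ∂π_W/∂q_W = 0: 101 - 6q_W - 3(q_E + q_I) = 0.
Echo's first-order condition: 99 - 6q_E - 3(q_W + q_I) = 0.
Ionix's profit: π_I = (138 - 3Q)q_I - (36q_I). Setting ∂π_I/∂q_I = 0: 102 - 6q_I - 3(q_W + q_E) = 0.
Adding the 3 conditions: 302 − 6Q − 6Q = 0, i.e. Q = 151/6.
Back-substituting: q_W = (101 − 151/2)/3 = 17/2, q_E = (99 − 151/2)/3 = 47/6, q_I = (102 − 151/2)/3 = 53/6.

7.83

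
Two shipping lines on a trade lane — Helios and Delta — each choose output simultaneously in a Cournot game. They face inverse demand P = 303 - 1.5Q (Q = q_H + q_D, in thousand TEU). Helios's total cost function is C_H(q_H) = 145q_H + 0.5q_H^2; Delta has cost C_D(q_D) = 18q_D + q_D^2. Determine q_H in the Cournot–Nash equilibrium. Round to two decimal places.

20.42

Helios's profit: π_H = (303 - 1.5Q)q_H - (145q_H + (1/2)q_H²). Setting ∂π_H/∂q_H = 0: 158 - 4q_H - (3/2)(q_D) = 0.
Delta's first-order condition: 285 - 5q_D - (3/2)(q_H) = 0.
Rearranging gives the reaction functions q_H = (158 - (3/2)q_D)/4 and q_D = (285 - (3/2)q_H)/5.
Substituting one into the other gives q_H = 1450/71 and q_D = 50.8732.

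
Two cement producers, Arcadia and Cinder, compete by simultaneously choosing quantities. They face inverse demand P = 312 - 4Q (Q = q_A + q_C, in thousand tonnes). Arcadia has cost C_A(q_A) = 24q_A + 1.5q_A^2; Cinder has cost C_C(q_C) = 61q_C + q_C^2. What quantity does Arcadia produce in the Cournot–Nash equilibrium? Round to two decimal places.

19.96

Arcadia's profit: π_A = (312 - 4Q)q_A - (24q_A + (3/2)q_A²). Setting ∂π_A/∂q_A = 0: 288 - 11q_A - 4(q_C) = 0.
Cinder's first-order condition: 251 - 10q_C - 4(q_A) = 0.
Rearranging gives the reaction functions q_A = (288 - 4q_C)/11 and q_C = (251 - 4q_A)/10.
Solving the pair: q_A = 938/47, q_C = 1609/94.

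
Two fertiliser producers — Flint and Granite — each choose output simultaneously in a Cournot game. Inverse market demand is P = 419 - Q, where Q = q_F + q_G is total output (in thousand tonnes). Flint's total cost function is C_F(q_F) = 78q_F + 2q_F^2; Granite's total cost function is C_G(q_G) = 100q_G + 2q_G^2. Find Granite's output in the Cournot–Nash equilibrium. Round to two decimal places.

44.94

Flint's profit: π_F = (419 - Q)q_F - (78q_F + 2q_F²). Setting ∂π_F/∂q_F = 0: 341 - 6q_F - (q_G) = 0.
Granite's first-order condition: 319 - 6q_G - (q_F) = 0.
Rearranging gives the reaction functions q_F = (341 - q_G)/6 and q_G = (319 - q_F)/6.
Substituting one into the other gives q_F = 1727/35 and q_G = 1573/35.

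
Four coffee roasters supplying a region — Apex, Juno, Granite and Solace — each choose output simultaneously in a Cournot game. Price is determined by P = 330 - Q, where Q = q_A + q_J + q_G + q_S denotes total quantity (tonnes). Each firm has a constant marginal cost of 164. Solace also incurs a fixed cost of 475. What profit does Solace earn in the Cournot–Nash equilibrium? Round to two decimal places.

A representative firm's profit is π_i = q_i(330 - Q) - 164q_i.
First-order condition (treating rivals' output as given): 166 - 2q_i - Σ_{j≠i} q_j = 0.
By symmetry each firm produces the same amount; substituting Σ_{j≠i} q_j = 3q_i yields q_i = 166/5.
Price P = 330 - 664/5 = 986/5.
Solace's profit: (986/5 - 164)·(166/5) - 475 = 627.2400.

627.24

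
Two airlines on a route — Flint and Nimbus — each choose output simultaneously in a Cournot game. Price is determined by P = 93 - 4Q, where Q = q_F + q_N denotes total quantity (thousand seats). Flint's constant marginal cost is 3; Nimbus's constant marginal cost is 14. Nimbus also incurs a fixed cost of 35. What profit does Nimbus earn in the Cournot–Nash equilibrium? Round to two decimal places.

93.44

Flint's profit: π_F = (93 - 4Q)q_F - (3q_F). Setting ∂π_F/∂q_F = 0: 90 - 8q_F - 4(q_N) = 0.
Nimbus's first-order condition: 79 - 8q_N - 4(q_F) = 0.
So q_F = (90 - 4q_N)/8 and q_N = (79 - 4q_F)/8.
Substituting one into the other gives q_F = 101/12 and q_N = 17/3.
Price P = 93 - 4·(169/12) = 110/3.
Nimbus's profit: (110/3 - 14)·(17/3) - 35 = 841/9.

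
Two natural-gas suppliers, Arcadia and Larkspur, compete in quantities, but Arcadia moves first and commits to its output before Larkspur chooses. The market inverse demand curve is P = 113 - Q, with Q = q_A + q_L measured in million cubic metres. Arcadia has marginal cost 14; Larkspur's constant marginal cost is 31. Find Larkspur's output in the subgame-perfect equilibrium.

12

The follower Larkspur best-responds to any q_A: π_L = (113 - Q)q_L - 31q_L.
Setting the follower's marginal profit to zero, 82 - q_A - 2q_L = 0, i.e. q_L = (82 - q_A)/2.
The leader anticipates this reaction. Substituting into P = 113 - Q gives P = 72 - (1/2)q_A, so π_A = (72 - (1/2)q_A)q_A - 14q_A.
The leader's first-order condition 58 - q_A = 0 yields q_A = 58.
Then q_L = (82 - 58)/2 = 12.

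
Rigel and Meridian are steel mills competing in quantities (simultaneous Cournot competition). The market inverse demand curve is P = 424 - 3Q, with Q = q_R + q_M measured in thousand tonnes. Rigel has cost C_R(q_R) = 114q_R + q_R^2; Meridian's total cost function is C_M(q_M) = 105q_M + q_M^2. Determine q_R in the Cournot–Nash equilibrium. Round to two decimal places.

Rigel's profit: π_R = (424 - 3Q)q_R - (114q_R + q_R²). Setting ∂π_R/∂q_R = 0: 310 - 8q_R - 3(q_M) = 0.
Meridian's first-order condition: 319 - 8q_M - 3(q_R) = 0.
Best responses: q_R = (310 - 3q_M)/8, q_M = (319 - 3q_R)/8.
Substituting one into the other gives q_R = 1523/55 and q_M = 1622/55.

27.69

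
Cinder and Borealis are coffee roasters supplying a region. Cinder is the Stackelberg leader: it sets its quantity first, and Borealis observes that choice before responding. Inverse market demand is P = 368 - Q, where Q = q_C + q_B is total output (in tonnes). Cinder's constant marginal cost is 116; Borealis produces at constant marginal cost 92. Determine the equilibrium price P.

Solve by backward induction. Given q_C, the follower Borealis maximises π_B = (368 - q_C - q_B)q_B - 92q_B.
∂π_B/∂q_B = 276 - q_C - 2q_B = 0 gives the reaction function q_B = (276 - q_C)/2.
The leader anticipates this reaction. Substituting into P = 368 - Q gives P = 230 - (1/2)q_C, so π_C = (230 - (1/2)q_C)q_C - 116q_C.
Leader FOC: 114 - q_C = 0, so q_C = 114.
Then q_B = (276 - 114)/2 = 81.
Total output Q = 195, so price P = 368 - 195 = 173.

173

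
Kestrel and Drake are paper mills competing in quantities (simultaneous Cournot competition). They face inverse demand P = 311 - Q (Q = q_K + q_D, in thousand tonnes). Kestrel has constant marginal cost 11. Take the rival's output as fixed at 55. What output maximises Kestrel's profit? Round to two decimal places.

122.50

With the rival's output fixed at 55, Kestrel's profit is π_K = (311 - 55 - q_K)q_K - (11q_K) = (256 - q_K)q_K - (11q_K).
∂π_K/∂q_K = 245 - 2q_K = 0, so q_K = 245/2.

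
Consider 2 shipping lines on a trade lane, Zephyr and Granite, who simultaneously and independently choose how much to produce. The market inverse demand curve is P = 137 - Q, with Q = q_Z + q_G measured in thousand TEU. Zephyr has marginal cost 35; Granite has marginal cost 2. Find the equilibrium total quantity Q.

Zephyr's profit: π_Z = (137 - Q)q_Z - (35q_Z). Setting ∂π_Z/∂q_Z = 0: 102 - 2q_Z - (q_G) = 0.
Granite's first-order condition: 135 - 2q_G - (q_Z) = 0.
Rearranging gives the reaction functions q_Z = (102 - q_G)/2 and q_G = (135 - q_Z)/2.
Substituting one into the other gives q_Z = 23 and q_G = 56.
Total output Q = 23 + 56 = 79.

79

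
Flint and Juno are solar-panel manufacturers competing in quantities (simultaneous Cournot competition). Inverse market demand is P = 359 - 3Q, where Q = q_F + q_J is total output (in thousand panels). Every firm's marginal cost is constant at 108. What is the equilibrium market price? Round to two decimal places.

191.67

Each firm earns π_i = (359 - 3Q)q_i - 108q_i.
Setting ∂π_i/∂q_i = 0 with rivals' quantities fixed: 251 - 6q_i - 3q_j = 0.
By symmetry each firm produces the same amount; substituting q_j = q_i yields q_i = 251/9.
Total output Q = 502/9, so price P = 359 - 3·(502/9) = 575/3.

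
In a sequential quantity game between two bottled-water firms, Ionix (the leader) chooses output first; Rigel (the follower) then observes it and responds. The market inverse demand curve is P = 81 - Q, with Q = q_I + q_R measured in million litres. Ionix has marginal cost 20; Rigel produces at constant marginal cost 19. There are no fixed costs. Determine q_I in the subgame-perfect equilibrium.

30

The follower Rigel best-responds to any q_I: π_R = (81 - Q)q_R - 19q_R.
∂π_R/∂q_R = 62 - q_I - 2q_R = 0 gives the reaction function q_R = (62 - q_I)/2.
The leader anticipates this reaction. Substituting into P = 81 - Q gives P = 50 - (1/2)q_I, so π_I = (50 - (1/2)q_I)q_I - 20q_I.
The leader's first-order condition 30 - q_I = 0 yields q_I = 30.
Then q_R = (62 - 30)/2 = 16.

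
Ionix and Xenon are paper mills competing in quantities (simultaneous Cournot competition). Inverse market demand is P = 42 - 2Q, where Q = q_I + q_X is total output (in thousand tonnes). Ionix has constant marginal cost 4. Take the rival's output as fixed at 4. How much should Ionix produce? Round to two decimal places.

7.50

With the rival's output fixed at 4, Ionix's profit is π_I = (42 - 2·4 - 2q_I)q_I - (4q_I) = (34 - 2q_I)q_I - (4q_I).
∂π_I/∂q_I = 30 - 4q_I = 0, so q_I = 15/2.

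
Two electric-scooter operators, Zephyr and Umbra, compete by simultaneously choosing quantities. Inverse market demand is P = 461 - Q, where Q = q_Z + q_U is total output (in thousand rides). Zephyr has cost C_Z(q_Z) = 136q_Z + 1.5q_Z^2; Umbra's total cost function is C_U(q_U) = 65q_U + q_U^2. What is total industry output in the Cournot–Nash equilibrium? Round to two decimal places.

134.68

Zephyr's profit: π_Z = (461 - Q)q_Z - (136q_Z + (3/2)q_Z²). Setting ∂π_Z/∂q_Z = 0: 325 - 5q_Z - (q_U) = 0.
Umbra's profit: π_U = (461 - Q)q_U - (65q_U + q_U²). Setting ∂π_U/∂q_U = 0: 396 - 4q_U - (q_Z) = 0.
Rearranging gives the reaction functions q_Z = (325 - q_U)/5 and q_U = (396 - q_Z)/4.
Substituting one into the other gives q_Z = 904/19 and q_U = 1655/19.
Total output Q = 904/19 + 1655/19 = 134.6842.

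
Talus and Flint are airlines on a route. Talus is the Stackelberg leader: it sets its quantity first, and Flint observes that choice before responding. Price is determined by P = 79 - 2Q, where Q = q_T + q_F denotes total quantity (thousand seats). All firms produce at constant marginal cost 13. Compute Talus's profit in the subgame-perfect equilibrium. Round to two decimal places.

272.25

The follower Flint best-responds to any q_T: π_F = (79 - 2Q)q_F - 13q_F.
∂π_F/∂q_F = 66 - 2q_T - 4q_F = 0 gives the reaction function q_F = (66 - 2q_T)/4.
The leader anticipates this reaction. Substituting into P = 79 - 2Q gives P = 46 - q_T, so π_T = (46 - q_T)q_T - 13q_T.
The leader's first-order condition 33 - 2q_T = 0 yields q_T = 33/2.
Then q_F = (66 - 2·(33/2))/4 = 33/4.
Price P = 79 - 2·(99/4) = 59/2.
Talus's profit: (59/2 - 13)·(33/2) = 1089/4.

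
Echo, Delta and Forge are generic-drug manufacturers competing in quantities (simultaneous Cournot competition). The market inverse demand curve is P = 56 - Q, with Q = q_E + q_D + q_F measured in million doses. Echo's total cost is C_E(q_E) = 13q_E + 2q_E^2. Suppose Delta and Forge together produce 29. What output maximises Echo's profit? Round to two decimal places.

2.33

With rivals' combined output fixed at 29, Echo's profit is π_E = (56 - 29 - q_E)q_E - (13q_E + 2q_E²) = (27 - q_E)q_E - (13q_E + 2q_E²).
∂π_E/∂q_E = 14 - 6q_E = 0, so q_E = 7/3.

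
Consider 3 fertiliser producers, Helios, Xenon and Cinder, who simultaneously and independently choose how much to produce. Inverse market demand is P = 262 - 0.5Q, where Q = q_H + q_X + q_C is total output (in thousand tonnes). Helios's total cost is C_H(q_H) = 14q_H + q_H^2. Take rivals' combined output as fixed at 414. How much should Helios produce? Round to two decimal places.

13.67

With rivals' combined output fixed at 414, Helios's profit is π_H = (262 - (1/2)·414 - (1/2)q_H)q_H - (14q_H + q_H²) = (55 - (1/2)q_H)q_H - (14q_H + q_H²).
∂π_H/∂q_H = 41 - 3q_H = 0, so q_H = 41/3.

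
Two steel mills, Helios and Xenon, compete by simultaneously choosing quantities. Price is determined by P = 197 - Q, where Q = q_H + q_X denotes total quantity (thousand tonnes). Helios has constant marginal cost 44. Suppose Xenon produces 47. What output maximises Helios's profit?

With the rival's output fixed at 47, Helios's profit is π_H = (197 - 47 - q_H)q_H - (44q_H) = (150 - q_H)q_H - (44q_H).
∂π_H/∂q_H = 106 - 2q_H = 0, so q_H = 53.

53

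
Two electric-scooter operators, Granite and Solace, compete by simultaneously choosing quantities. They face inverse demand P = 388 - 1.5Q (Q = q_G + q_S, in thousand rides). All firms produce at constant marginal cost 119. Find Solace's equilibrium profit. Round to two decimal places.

Each firm earns π_i = (388 - 1.5Q)q_i - 119q_i.
Setting ∂π_i/∂q_i = 0 with rivals' quantities fixed: 269 - 3q_i - (3/2)q_j = 0.
With identical firms every q_j equals q_i, so q_j = q_i and 269 = (9/2)q_i, giving q_i = 538/9.
Price P = 388 - (3/2)·(1076/9) = 626/3.
Solace's profit: (626/3 - 119)·(538/9) = 5360.0741.

5360.07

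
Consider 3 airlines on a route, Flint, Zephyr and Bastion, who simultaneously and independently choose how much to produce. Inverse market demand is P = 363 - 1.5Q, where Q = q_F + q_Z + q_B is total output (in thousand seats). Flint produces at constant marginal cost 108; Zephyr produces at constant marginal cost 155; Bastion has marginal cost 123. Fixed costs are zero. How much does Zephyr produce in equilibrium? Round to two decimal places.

21.50

Flint's profit: π_F = (363 - 1.5Q)q_F - (108q_F). Setting ∂π_F/∂q_F = 0: 255 - 3q_F - (3/2)(q_Z + q_B) = 0.
Zephyr's profit: π_Z = (363 - 1.5Q)q_Z - (155q_Z). Setting ∂π_Z/∂q_Z = 0: 208 - 3q_Z - (3/2)(q_F + q_B) = 0.
Bastion's profit: π_B = (363 - 1.5Q)q_B - (123q_B). Setting ∂π_B/∂q_B = 0: 240 - 3q_B - (3/2)(q_F + q_Z) = 0.
Adding the 3 conditions: 703 − 3Q − 3Q = 0, i.e. Q = 703/6.
Back-substituting: q_F = (255 − 703/4)/(3/2) = 317/6, q_Z = (208 − 703/4)/(3/2) = 43/2, q_B = (240 − 703/4)/(3/2) = 257/6.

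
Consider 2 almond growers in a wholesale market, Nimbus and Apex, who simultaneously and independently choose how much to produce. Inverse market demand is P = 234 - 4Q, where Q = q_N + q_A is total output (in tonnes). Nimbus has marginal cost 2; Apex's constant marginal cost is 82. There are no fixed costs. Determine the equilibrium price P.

106

Nimbus's profit: π_N = (234 - 4Q)q_N - (2q_N). Setting ∂π_N/∂q_N = 0: 232 - 8q_N - 4(q_A) = 0.
Apex's profit: π_A = (234 - 4Q)q_A - (82q_A). Setting ∂π_A/∂q_A = 0: 152 - 8q_A - 4(q_N) = 0.
Rearranging gives the reaction functions q_N = (232 - 4q_A)/8 and q_A = (152 - 4q_N)/8.
Solving the pair: q_N = 26, q_A = 6.
Total output Q = 32, so price P = 234 - 4·32 = 106.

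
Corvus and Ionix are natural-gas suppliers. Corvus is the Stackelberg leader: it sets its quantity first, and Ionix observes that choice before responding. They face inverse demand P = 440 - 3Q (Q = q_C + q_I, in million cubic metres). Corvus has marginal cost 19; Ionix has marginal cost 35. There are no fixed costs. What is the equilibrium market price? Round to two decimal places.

Solve by backward induction. Given q_C, the follower Ionix maximises π_I = (440 - 3q_C - 3q_I)q_I - 35q_I.
∂π_I/∂q_I = 405 - 3q_C - 6q_I = 0 gives the reaction function q_I = (405 - 3q_C)/6.
Corvus substitutes q_I(q_C) into its own profit: π_C = q_C(440 - 3q_C - (405 - 3q_C)/2) - 19q_C = (475/2 - (3/2)q_C)q_C - 19q_C.
The leader's first-order condition 437/2 - 3q_C = 0 yields q_C = 437/6.
Then q_I = (405 - 3·(437/6))/6 = 373/12.
Total output Q = 1247/12, so price P = 440 - 3·(1247/12) = 513/4.

128.25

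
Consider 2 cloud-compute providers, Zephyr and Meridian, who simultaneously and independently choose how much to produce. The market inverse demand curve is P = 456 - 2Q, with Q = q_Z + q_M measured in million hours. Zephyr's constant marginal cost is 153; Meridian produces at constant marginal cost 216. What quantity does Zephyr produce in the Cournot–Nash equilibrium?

Zephyr's profit: π_Z = (456 - 2Q)q_Z - (153q_Z). Setting ∂π_Z/∂q_Z = 0: 303 - 4q_Z - 2(q_M) = 0.
Meridian's first-order condition: 240 - 4q_M - 2(q_Z) = 0.
Best responses: q_Z = (303 - 2q_M)/4, q_M = (240 - 2q_Z)/4.
Substituting one into the other gives q_Z = 61 and q_M = 59/2.

61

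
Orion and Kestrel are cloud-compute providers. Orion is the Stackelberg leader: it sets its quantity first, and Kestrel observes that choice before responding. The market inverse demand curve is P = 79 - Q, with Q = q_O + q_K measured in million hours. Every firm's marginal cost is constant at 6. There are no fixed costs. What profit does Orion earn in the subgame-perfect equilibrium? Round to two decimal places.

The follower Kestrel best-responds to any q_O: π_K = (79 - Q)q_K - 6q_K.
Setting the follower's marginal profit to zero, 73 - q_O - 2q_K = 0, i.e. q_K = (73 - q_O)/2.
The leader anticipates this reaction. Substituting into P = 79 - Q gives P = 85/2 - (1/2)q_O, so π_O = (85/2 - (1/2)q_O)q_O - 6q_O.
Maximising: ∂π_O/∂q_O = 73/2 - q_O = 0, giving q_O = 73/2.
Then q_K = (73 - 73/2)/2 = 73/4.
Price P = 79 - 219/4 = 97/4.
Orion's profit: (97/4 - 6)·(73/2) = 666.1250.

666.13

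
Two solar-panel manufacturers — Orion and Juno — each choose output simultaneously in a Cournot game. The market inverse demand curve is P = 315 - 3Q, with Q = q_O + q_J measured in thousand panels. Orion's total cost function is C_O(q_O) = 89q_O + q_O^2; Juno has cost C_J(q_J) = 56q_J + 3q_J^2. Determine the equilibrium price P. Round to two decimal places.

200.21

Orion's profit: π_O = (315 - 3Q)q_O - (89q_O + q_O²). Setting ∂π_O/∂q_O = 0: 226 - 8q_O - 3(q_J) = 0.
Juno's profit: π_J = (315 - 3Q)q_J - (56q_J + 3q_J²). Setting ∂π_J/∂q_J = 0: 259 - 12q_J - 3(q_O) = 0.
Rearranging gives the reaction functions q_O = (226 - 3q_J)/8 and q_J = (259 - 3q_O)/12.
Solving the pair: q_O = 645/29, q_J = 1394/87.
Total output Q = 38.2644, so price P = 315 - 3·38.2644 = 200.2069.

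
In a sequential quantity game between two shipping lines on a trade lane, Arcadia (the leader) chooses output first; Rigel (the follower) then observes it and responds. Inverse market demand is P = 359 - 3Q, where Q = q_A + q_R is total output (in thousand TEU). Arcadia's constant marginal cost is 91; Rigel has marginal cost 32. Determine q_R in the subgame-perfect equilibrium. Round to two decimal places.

37.08

The follower Rigel best-responds to any q_A: π_R = (359 - 3Q)q_R - 32q_R.
Setting the follower's marginal profit to zero, 327 - 3q_A - 6q_R = 0, i.e. q_R = (327 - 3q_A)/6.
Arcadia substitutes q_R(q_A) into its own profit: π_A = q_A(359 - 3q_A - (327 - 3q_A)/2) - 91q_A = (391/2 - (3/2)q_A)q_A - 91q_A.
Leader FOC: 209/2 - 3q_A = 0, so q_A = 209/6.
Then q_R = (327 - 3·(209/6))/6 = 445/12.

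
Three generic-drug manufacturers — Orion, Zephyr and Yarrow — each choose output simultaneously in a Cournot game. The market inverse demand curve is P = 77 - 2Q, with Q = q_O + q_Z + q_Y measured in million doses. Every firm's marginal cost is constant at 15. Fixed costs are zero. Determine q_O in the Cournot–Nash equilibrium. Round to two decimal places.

7.75

Each firm earns π_i = (77 - 2Q)q_i - 15q_i.
Setting ∂π_i/∂q_i = 0 with rivals' quantities fixed: 62 - 4q_i - 2·Σ_{j≠i} q_j = 0.
By symmetry each firm produces the same amount; substituting Σ_{j≠i} q_j = 2q_i yields q_i = 62/8 = 31/4.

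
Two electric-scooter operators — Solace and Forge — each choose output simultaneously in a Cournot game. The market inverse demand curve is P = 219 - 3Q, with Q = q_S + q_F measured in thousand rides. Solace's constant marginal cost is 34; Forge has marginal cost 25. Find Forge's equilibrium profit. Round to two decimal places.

Solace's profit: π_S = (219 - 3Q)q_S - (34q_S). Setting ∂π_S/∂q_S = 0: 185 - 6q_S - 3(q_F) = 0.
Forge's first-order condition: 194 - 6q_F - 3(q_S) = 0.
Rearranging gives the reaction functions q_S = (185 - 3q_F)/6 and q_F = (194 - 3q_S)/6.
Substituting one into the other gives q_S = 176/9 and q_F = 203/9.
Price P = 219 - 3·(379/9) = 278/3.
Forge's profit: (278/3 - 25)·(203/9) = 1526.2593.

1526.26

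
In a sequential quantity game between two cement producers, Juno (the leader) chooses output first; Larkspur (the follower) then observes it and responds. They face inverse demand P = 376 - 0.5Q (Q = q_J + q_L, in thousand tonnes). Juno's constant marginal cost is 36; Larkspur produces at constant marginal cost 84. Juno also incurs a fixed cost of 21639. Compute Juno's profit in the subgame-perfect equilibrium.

15997

Solve by backward induction. Given q_J, the follower Larkspur maximises π_L = (376 - (1/2)q_J - (1/2)q_L)q_L - 84q_L.
Setting the follower's marginal profit to zero, 292 - (1/2)q_J - q_L = 0, i.e. q_L = (292 - (1/2)q_J).
The leader anticipates this reaction. Substituting into P = 376 - 0.5Q gives P = 230 - (1/4)q_J, so π_J = (230 - (1/4)q_J)q_J - 36q_J.
Leader FOC: 194 - (1/2)q_J = 0, so q_J = 388.
Then q_L = (292 - (1/2)·388) = 98.
Price P = 376 - (1/2)·486 = 133.
Juno's profit: (133 - 36)·388 - 21639 = 15997.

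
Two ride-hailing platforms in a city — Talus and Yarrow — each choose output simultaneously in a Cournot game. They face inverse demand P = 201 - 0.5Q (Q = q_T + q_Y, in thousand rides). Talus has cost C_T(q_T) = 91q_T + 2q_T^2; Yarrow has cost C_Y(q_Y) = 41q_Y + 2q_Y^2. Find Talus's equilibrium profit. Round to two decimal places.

Talus's profit: π_T = (201 - 0.5Q)q_T - (91q_T + 2q_T²). Setting ∂π_T/∂q_T = 0: 110 - 5q_T - (1/2)(q_Y) = 0.
Yarrow's first-order condition: 160 - 5q_Y - (1/2)(q_T) = 0.
Best responses: q_T = (110 - (1/2)q_Y)/5, q_Y = (160 - (1/2)q_T)/5.
Solving the pair: q_T = 1880/99, q_Y = 30.1010.
Price P = 201 - (1/2)·(540/11) = 1941/11.
Talus's profit: (1941/11)·(1880/99) - 91·(1880/99) - 2(1880/99)² = 901.5407.

901.54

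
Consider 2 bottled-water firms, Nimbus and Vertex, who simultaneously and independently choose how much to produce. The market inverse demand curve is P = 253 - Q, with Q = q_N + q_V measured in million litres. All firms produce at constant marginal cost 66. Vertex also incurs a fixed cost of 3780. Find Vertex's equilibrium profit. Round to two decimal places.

105.44

A representative firm's profit is π_i = q_i(253 - Q) - 66q_i.
First-order condition (treating rivals' output as given): 187 - 2q_i - q_j = 0.
By symmetry each firm produces the same amount; substituting q_j = q_i yields q_i = 187/3.
Price P = 253 - 374/3 = 385/3.
Vertex's profit: (385/3 - 66)·(187/3) - 3780 = 949/9.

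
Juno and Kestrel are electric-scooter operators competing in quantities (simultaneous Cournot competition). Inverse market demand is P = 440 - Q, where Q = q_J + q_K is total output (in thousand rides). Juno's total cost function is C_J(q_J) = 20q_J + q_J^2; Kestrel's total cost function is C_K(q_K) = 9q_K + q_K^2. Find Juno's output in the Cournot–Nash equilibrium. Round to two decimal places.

Juno's profit: π_J = (440 - Q)q_J - (20q_J + q_J²). Setting ∂π_J/∂q_J = 0: 420 - 4q_J - (q_K) = 0.
Kestrel's profit: π_K = (440 - Q)q_K - (9q_K + q_K²). Setting ∂π_K/∂q_K = 0: 431 - 4q_K - (q_J) = 0.
Rearranging gives the reaction functions q_J = (420 - q_K)/4 and q_K = (431 - q_J)/4.
Substituting one into the other gives q_J = 1249/15 and q_K = 1304/15.

83.27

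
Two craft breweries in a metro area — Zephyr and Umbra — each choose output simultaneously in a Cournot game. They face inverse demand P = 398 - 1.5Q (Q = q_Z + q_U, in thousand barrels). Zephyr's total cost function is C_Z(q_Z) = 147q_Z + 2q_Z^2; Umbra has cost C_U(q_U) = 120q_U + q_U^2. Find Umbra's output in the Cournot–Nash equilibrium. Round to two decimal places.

Zephyr's profit: π_Z = (398 - 1.5Q)q_Z - (147q_Z + 2q_Z²). Setting ∂π_Z/∂q_Z = 0: 251 - 7q_Z - (3/2)(q_U) = 0.
Umbra's first-order condition: 278 - 5q_U - (3/2)(q_Z) = 0.
Rearranging gives the reaction functions q_Z = (251 - (3/2)q_U)/7 and q_U = (278 - (3/2)q_Z)/5.
Substituting one into the other gives q_Z = 25.5878 and q_U = 47.9237.

47.92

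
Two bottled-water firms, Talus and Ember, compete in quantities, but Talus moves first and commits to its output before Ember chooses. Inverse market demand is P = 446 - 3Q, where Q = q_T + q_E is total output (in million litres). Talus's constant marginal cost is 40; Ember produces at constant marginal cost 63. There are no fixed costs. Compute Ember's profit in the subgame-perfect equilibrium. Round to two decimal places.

2366.02

Solve by backward induction. Given q_T, the follower Ember maximises π_E = (446 - 3q_T - 3q_E)q_E - 63q_E.
∂π_E/∂q_E = 383 - 3q_T - 6q_E = 0 gives the reaction function q_E = (383 - 3q_T)/6.
Talus substitutes q_E(q_T) into its own profit: π_T = q_T(446 - 3q_T - (383 - 3q_T)/2) - 40q_T = (509/2 - (3/2)q_T)q_T - 40q_T.
Leader FOC: 429/2 - 3q_T = 0, so q_T = 143/2.
Then q_E = (383 - 3·(143/2))/6 = 337/12.
Price P = 446 - 3·(1195/12) = 589/4.
Ember's profit: (589/4 - 63)·(337/12) = 2366.0208.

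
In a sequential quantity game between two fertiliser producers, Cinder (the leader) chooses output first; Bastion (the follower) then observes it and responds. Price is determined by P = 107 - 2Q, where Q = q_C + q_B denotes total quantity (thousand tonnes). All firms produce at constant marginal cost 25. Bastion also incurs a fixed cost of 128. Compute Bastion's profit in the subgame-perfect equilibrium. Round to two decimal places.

82.13

Solve by backward induction. Given q_C, the follower Bastion maximises π_B = (107 - 2q_C - 2q_B)q_B - 25q_B.
Setting the follower's marginal profit to zero, 82 - 2q_C - 4q_B = 0, i.e. q_B = (82 - 2q_C)/4.
Cinder substitutes q_B(q_C) into its own profit: π_C = q_C(107 - 2q_C - (82 - 2q_C)/2) - 25q_C = (66 - q_C)q_C - 25q_C.
Maximising: ∂π_C/∂q_C = 41 - 2q_C = 0, giving q_C = 41/2.
Then q_B = (82 - 2·(41/2))/4 = 41/4.
Price P = 107 - 2·(123/4) = 91/2.
Bastion's profit: (91/2 - 25)·(41/4) - 128 = 657/8.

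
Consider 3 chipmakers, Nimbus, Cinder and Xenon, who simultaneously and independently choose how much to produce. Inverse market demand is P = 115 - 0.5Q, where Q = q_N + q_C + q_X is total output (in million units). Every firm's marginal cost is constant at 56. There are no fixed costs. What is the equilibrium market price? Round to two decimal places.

70.75

A representative firm's profit is π_i = q_i(115 - 0.5Q) - 56q_i.
Setting ∂π_i/∂q_i = 0 with rivals' quantities fixed: 59 - q_i - (1/2)·Σ_{j≠i} q_j = 0.
With identical firms every q_j equals q_i, so Σ_{j≠i} q_j = 2q_i and 59 = 2q_i, giving q_i = 59/2.
Total output Q = 177/2, so price P = 115 - (1/2)·(177/2) = 283/4.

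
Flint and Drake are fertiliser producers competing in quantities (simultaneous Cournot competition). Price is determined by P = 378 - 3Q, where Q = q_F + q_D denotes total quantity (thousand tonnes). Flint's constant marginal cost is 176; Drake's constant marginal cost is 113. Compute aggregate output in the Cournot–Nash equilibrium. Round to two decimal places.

51.89

Flint's profit: π_F = (378 - 3Q)q_F - (176q_F). Setting ∂π_F/∂q_F = 0: 202 - 6q_F - 3(q_D) = 0.
Drake's first-order condition: 265 - 6q_D - 3(q_F) = 0.
Best responses: q_F = (202 - 3q_D)/6, q_D = (265 - 3q_F)/6.
Solving the pair: q_F = 139/9, q_D = 328/9.
Total output Q = 139/9 + 328/9 = 467/9.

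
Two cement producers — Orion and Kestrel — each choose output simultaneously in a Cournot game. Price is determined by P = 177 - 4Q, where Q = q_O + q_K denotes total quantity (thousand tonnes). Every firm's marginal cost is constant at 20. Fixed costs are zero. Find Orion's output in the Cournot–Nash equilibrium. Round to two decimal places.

13.08

Each firm earns π_i = (177 - 4Q)q_i - 20q_i.
Setting ∂π_i/∂q_i = 0 with rivals' quantities fixed: 157 - 8q_i - 4q_j = 0.
With identical firms every q_j equals q_i, so q_j = q_i and 157 = 12q_i, giving q_i = 157/12.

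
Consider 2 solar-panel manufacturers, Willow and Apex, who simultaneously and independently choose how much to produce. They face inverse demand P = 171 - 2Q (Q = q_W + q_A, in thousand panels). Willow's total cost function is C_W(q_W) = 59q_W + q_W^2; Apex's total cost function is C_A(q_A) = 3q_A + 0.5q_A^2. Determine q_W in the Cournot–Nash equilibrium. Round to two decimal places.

8.62

Willow's profit: π_W = (171 - 2Q)q_W - (59q_W + q_W²). Setting ∂π_W/∂q_W = 0: 112 - 6q_W - 2(q_A) = 0.
Apex's first-order condition: 168 - 5q_A - 2(q_W) = 0.
Rearranging gives the reaction functions q_W = (112 - 2q_A)/6 and q_A = (168 - 2q_W)/5.
Solving the pair: q_W = 112/13, q_A = 392/13.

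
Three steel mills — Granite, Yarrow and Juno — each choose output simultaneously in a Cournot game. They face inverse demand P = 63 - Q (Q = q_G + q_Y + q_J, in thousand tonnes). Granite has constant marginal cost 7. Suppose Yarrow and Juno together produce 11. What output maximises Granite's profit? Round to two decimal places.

With rivals' combined output fixed at 11, Granite's profit is π_G = (63 - 11 - q_G)q_G - (7q_G) = (52 - q_G)q_G - (7q_G).
∂π_G/∂q_G = 45 - 2q_G = 0, so q_G = 45/2.

22.50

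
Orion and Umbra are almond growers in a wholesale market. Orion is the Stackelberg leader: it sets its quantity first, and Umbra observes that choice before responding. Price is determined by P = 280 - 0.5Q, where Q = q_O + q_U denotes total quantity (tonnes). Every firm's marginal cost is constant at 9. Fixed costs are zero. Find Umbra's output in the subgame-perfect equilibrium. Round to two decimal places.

Solve by backward induction. Given q_O, the follower Umbra maximises π_U = (280 - (1/2)q_O - (1/2)q_U)q_U - 9q_U.
∂π_U/∂q_U = 271 - (1/2)q_O - q_U = 0 gives the reaction function q_U = (271 - (1/2)q_O).
The leader anticipates this reaction. Substituting into P = 280 - 0.5Q gives P = 289/2 - (1/4)q_O, so π_O = (289/2 - (1/4)q_O)q_O - 9q_O.
The leader's first-order condition 271/2 - (1/2)q_O = 0 yields q_O = 271.
Then q_U = (271 - (1/2)·271) = 271/2.

135.50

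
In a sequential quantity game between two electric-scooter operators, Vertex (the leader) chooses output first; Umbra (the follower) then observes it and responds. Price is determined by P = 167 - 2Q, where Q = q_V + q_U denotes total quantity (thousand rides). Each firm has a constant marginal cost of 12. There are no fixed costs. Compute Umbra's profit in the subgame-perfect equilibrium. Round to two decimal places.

The follower Umbra best-responds to any q_V: π_U = (167 - 2Q)q_U - 12q_U.
Follower FOC: 155 - 2q_V - 4q_U = 0, so q_U(q_V) = (155 - 2q_V)/4.
Vertex substitutes q_U(q_V) into its own profit: π_V = q_V(167 - 2q_V - (155 - 2q_V)/2) - 12q_V = (179/2 - q_V)q_V - 12q_V.
Maximising: ∂π_V/∂q_V = 155/2 - 2q_V = 0, giving q_V = 155/4.
Then q_U = (155 - 2·(155/4))/4 = 155/8.
Price P = 167 - 2·(465/8) = 203/4.
Umbra's profit: (203/4 - 12)·(155/8) = 750.7813.

750.78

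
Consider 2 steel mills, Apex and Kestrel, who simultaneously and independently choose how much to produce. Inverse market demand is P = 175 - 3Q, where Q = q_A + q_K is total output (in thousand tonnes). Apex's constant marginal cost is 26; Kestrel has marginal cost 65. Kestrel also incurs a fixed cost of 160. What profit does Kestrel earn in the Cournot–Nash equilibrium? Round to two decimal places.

Apex's profit: π_A = (175 - 3Q)q_A - (26q_A). Setting ∂π_A/∂q_A = 0: 149 - 6q_A - 3(q_K) = 0.
Kestrel's profit: π_K = (175 - 3Q)q_K - (65q_K). Setting ∂π_K/∂q_K = 0: 110 - 6q_K - 3(q_A) = 0.
Best responses: q_A = (149 - 3q_K)/6, q_K = (110 - 3q_A)/6.
Substituting one into the other gives q_A = 188/9 and q_K = 71/9.
Price P = 175 - 3·(259/9) = 266/3.
Kestrel's profit: (266/3 - 65)·(71/9) - 160 = 721/27.

26.70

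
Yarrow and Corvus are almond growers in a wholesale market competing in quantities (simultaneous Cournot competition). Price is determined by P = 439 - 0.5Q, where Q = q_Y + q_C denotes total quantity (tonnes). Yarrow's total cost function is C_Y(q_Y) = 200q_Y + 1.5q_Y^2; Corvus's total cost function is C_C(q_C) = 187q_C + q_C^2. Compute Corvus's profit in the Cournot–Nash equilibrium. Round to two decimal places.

8576.90

Yarrow's profit: π_Y = (439 - 0.5Q)q_Y - (200q_Y + (3/2)q_Y²). Setting ∂π_Y/∂q_Y = 0: 239 - 4q_Y - (1/2)(q_C) = 0.
Corvus's profit: π_C = (439 - 0.5Q)q_C - (187q_C + q_C²). Setting ∂π_C/∂q_C = 0: 252 - 3q_C - (1/2)(q_Y) = 0.
Best responses: q_Y = (239 - (1/2)q_C)/4, q_C = (252 - (1/2)q_Y)/3.
Substituting one into the other gives q_Y = 50.2979 and q_C = 75.6170.
Price P = 439 - (1/2)·125.9149 = 376.0426.
Corvus's profit: 376.0426·75.6170 - 187·75.6170 - 75.6170² = 8576.9009.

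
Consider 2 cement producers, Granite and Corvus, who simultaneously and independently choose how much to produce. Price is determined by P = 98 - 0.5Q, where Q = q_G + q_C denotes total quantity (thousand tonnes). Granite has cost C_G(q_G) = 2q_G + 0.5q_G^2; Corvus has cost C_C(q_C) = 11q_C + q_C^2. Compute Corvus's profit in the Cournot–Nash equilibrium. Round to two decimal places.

720.27

Granite's profit: π_G = (98 - 0.5Q)q_G - (2q_G + (1/2)q_G²). Setting ∂π_G/∂q_G = 0: 96 - 2q_G - (1/2)(q_C) = 0.
Corvus's first-order condition: 87 - 3q_C - (1/2)(q_G) = 0.
So q_G = (96 - (1/2)q_C)/2 and q_C = (87 - (1/2)q_G)/3.
Substituting one into the other gives q_G = 978/23 and q_C = 504/23.
Price P = 98 - (1/2)·(1482/23) = 1513/23.
Corvus's profit: (1513/23)·(504/23) - 11·(504/23) - (504/23)² = 720.2722.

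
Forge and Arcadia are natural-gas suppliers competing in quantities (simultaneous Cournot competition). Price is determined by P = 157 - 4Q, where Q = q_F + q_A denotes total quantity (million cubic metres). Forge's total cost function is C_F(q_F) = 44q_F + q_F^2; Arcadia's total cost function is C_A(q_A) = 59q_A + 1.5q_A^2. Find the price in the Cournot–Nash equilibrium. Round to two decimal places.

98.32

Forge's profit: π_F = (157 - 4Q)q_F - (44q_F + q_F²). Setting ∂π_F/∂q_F = 0: 113 - 10q_F - 4(q_A) = 0.
Arcadia's first-order condition: 98 - 11q_A - 4(q_F) = 0.
So q_F = (113 - 4q_A)/10 and q_A = (98 - 4q_F)/11.
Solving the pair: q_F = 851/94, q_A = 264/47.
Total output Q = 1379/94, so price P = 157 - 4·(1379/94) = 98.3191.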